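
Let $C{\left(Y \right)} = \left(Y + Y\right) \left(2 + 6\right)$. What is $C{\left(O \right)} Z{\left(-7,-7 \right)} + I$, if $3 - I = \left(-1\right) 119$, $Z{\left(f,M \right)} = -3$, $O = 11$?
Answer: $-406$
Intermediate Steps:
$C{\left(Y \right)} = 16 Y$ ($C{\left(Y \right)} = 2 Y 8 = 16 Y$)
$I = 122$ ($I = 3 - \left(-1\right) 119 = 3 - -119 = 3 + 119 = 122$)
$C{\left(O \right)} Z{\left(-7,-7 \right)} + I = 16 \cdot 11 \left(-3\right) + 122 = 176 \left(-3\right) + 122 = -528 + 122 = -406$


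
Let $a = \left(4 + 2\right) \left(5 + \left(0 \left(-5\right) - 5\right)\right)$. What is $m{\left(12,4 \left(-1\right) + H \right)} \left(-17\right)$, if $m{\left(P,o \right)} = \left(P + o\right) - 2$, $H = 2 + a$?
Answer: $-136$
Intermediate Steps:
$a = 0$ ($a = 6 \left(5 + \left(0 - 5\right)\right) = 6 \left(5 - 5\right) = 6 \cdot 0 = 0$)
$H = 2$ ($H = 2 + 0 = 2$)
$m{\left(P,o \right)} = -2 + P + o$
$m{\left(12,4 \left(-1\right) + H \right)} \left(-17\right) = \left(-2 + 12 + \left(4 \left(-1\right) + 2\right)\right) \left(-17\right) = \left(-2 + 12 + \left(-4 + 2\right)\right) \left(-17\right) = \left(-2 + 12 - 2\right) \left(-17\right) = 8 \left(-17\right) = -136$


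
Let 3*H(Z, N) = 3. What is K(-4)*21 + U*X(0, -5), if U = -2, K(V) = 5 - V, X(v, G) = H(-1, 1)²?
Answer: 187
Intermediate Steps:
H(Z, N) = 1 (H(Z, N) = (⅓)*3 = 1)
X(v, G) = 1 (X(v, G) = 1² = 1)
K(-4)*21 + U*X(0, -5) = (5 - 1*(-4))*21 - 2*1 = (5 + 4)*21 - 2 = 9*21 - 2 = 189 - 2 = 187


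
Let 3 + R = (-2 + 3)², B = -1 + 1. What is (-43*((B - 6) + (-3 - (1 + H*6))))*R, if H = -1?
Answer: -344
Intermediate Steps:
B = 0
R = -2 (R = -3 + (-2 + 3)² = -3 + 1² = -3 + 1 = -2)
(-43*((B - 6) + (-3 - (1 + H*6))))*R = -43*((0 - 6) + (-3 - (1 - 1*6)))*(-2) = -43*(-6 + (-3 - (1 - 6)))*(-2) = -43*(-6 + (-3 - 1*(-5)))*(-2) = -43*(-6 + (-3 + 5))*(-2) = -43*(-6 + 2)*(-2) = -43*(-4)*(-2) = 172*(-2) = -344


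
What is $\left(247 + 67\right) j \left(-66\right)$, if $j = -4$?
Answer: $82896$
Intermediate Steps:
$\left(247 + 67\right) j \left(-66\right) = \left(247 + 67\right) \left(\left(-4\right) \left(-66\right)\right) = 314 \cdot 264 = 82896$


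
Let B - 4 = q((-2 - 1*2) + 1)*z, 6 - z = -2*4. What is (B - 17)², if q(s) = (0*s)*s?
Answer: 169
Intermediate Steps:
z = 14 (z = 6 - (-2)*4 = 6 - 1*(-8) = 6 + 8 = 14)
q(s) = 0 (q(s) = 0*s = 0)
B = 4 (B = 4 + 0*14 = 4 + 0 = 4)
(B - 17)² = (4 - 17)² = (-13)² = 169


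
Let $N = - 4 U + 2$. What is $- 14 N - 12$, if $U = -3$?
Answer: $-208$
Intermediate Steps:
$N = 14$ ($N = \left(-4\right) \left(-3\right) + 2 = 12 + 2 = 14$)
$- 14 N - 12 = \left(-14\right) 14 - 12 = -196 - 12 = -208$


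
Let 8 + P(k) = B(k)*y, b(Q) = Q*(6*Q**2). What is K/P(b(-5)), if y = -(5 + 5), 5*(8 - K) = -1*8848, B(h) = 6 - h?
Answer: -101/430 ≈ -0.23488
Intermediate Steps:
K = 8888/5 (K = 8 - (-1)*8848/5 = 8 - 1/5*(-8848) = 8 + 8848/5 = 8888/5 ≈ 1777.6)
y = -10 (y = -1*10 = -10)
b(Q) = 6*Q**3
P(k) = -68 + 10*k (P(k) = -8 + (6 - k)*(-10) = -8 + (-60 + 10*k) = -68 + 10*k)
K/P(b(-5)) = 8888/(5*(-68 + 10*(6*(-5)**3))) = 8888/(5*(-68 + 10*(6*(-125)))) = 8888/(5*(-68 + 10*(-750))) = 8888/(5*(-68 - 7500)) = (8888/5)/(-7568) = (8888/5)*(-1/7568) = -101/430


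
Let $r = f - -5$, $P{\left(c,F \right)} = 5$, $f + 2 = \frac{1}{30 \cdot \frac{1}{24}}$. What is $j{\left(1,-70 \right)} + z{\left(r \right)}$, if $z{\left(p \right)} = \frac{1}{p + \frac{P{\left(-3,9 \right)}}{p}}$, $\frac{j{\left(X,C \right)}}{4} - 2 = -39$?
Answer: $- \frac{71833}{486} \approx -147.8$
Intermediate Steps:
$f = - \frac{6}{5}$ ($f = -2 + \frac{1}{30 \cdot \frac{1}{24}} = -2 + \frac{1}{\frac{5}{4}} = -2 + \frac{4}{5} = - \frac{6}{5} \approx -1.2$)
$j{\left(X,C \right)} = -148$ ($j{\left(X,C \right)} = 8 + 4 \left(-39\right) = 8 - 156 = -148$)
$r = \frac{19}{5}$ ($r = - \frac{6}{5} - -5 = - \frac{6}{5} + 5 = \frac{19}{5} \approx 3.8$)
$z{\left(p \right)} = \frac{1}{p + \frac{5}{p}}$
$j{\left(1,-70 \right)} + z{\left(r \right)} = -148 + \frac{19}{5 \left(5 + \left(\frac{19}{5}\right)^{2}\right)} = -148 + \frac{19}{5 \left(5 + \frac{361}{25}\right)} = -148 + \frac{19}{5 \cdot \frac{486}{25}} = -148 + \frac{19}{5} \cdot \frac{25}{486} = -148 + \frac{95}{486} = - \frac{71833}{486}$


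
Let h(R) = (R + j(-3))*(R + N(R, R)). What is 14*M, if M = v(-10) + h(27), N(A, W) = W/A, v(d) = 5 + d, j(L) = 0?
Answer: 10514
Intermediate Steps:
h(R) = R*(1 + R) (h(R) = (R + 0)*(R + R/R) = R*(R + 1) = R*(1 + R))
M = 751 (M = (5 - 10) + 27*(1 + 27) = -5 + 27*28 = -5 + 756 = 751)
14*M = 14*751 = 10514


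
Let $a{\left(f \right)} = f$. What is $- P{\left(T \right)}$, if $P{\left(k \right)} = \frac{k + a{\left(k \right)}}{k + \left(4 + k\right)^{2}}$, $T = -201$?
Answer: $\frac{201}{19304} \approx 0.010412$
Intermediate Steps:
$P{\left(k \right)} = \frac{2 k}{k + \left(4 + k\right)^{2}}$ ($P{\left(k \right)} = \frac{k + k}{k + \left(4 + k\right)^{2}} = \frac{2 k}{k + \left(4 + k\right)^{2}}$)
$- P{\left(T \right)} = - \frac{2 \left(-201\right)}{-201 + \left(4 - 201\right)^{2}} = - \frac{2 \left(-201\right)}{-201 + \left(-197\right)^{2}} = - \frac{2 \left(-201\right)}{-201 + 38809} = - \frac{2 \left(-201\right)}{38608} = \left(-1\right) \left(- \frac{201}{19304}\right) = \frac{201}{19304}$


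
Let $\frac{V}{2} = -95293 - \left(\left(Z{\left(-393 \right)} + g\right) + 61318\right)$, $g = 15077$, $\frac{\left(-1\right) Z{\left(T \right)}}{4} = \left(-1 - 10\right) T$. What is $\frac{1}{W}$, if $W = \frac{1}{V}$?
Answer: $-308792$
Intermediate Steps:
$Z{\left(T \right)} = 44 T$ ($Z{\left(T \right)} = - 4 \left(-1 - 10\right) T = - 4 \left(- 11 T\right) = 44 T$)
$V = -308792$ ($V = 2 \left(-95293 - \left(\left(44 \left(-393\right) + 15077\right) + 61318\right)\right) = 2 \left(-95293 - \left(\left(-17292 + 15077\right) + 61318\right)\right) = 2 \left(-95293 - \left(-2215 + 61318\right)\right) = 2 \left(-95293 - 59103\right) = 2 \left(-154396\right) = -308792$)
$W = - \frac{1}{308792}$ ($W = \frac{1}{-308792} = - \frac{1}{308792} \approx -3.2384 \cdot 10^{-6}$)
$\frac{1}{W} = \frac{1}{- \frac{1}{308792}} = -308792$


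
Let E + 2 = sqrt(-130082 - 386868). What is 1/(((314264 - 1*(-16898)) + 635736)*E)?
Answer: -1/249920894346 - 35*I*sqrt(422)/499841788692 ≈ -4.0013e-12 - 1.4384e-9*I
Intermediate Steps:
E = -2 + 35*I*sqrt(422) (E = -2 + sqrt(-130082 - 386868) = -2 + sqrt(-516950) = -2 + 35*I*sqrt(422) ≈ -2.0 + 718.99*I)
1/(((314264 - 1*(-16898)) + 635736)*E) = 1/(((314264 - 1*(-16898)) + 635736)*(-2 + 35*I*sqrt(422))) = 1/(((314264 + 16898) + 635736)*(-2 + 35*I*sqrt(422))) = 1/((331162 + 635736)*(-2 + 35*I*sqrt(422))) = 1/(966898*(-2 + 35*I*sqrt(422)))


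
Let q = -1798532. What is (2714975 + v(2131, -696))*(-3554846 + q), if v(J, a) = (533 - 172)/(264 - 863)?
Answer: -8706036241324992/599 ≈ -1.4534e+13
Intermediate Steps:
v(J, a) = -361/599 (v(J, a) = 361/(-599) = 361*(-1/599) = -361/599)
(2714975 + v(2131, -696))*(-3554846 + q) = (2714975 - 361/599)*(-3554846 - 1798532) = (1626269664/599)*(-5353378) = -8706036241324992/599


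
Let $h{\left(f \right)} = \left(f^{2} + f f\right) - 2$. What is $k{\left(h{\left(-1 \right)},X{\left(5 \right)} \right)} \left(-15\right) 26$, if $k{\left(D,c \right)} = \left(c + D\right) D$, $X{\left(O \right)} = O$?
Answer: $0$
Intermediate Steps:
$h{\left(f \right)} = -2 + 2 f^{2}$ ($h{\left(f \right)} = \left(f^{2} + f^{2}\right) - 2 = 2 f^{2} - 2 = -2 + 2 f^{2}$)
$k{\left(D,c \right)} = D \left(D + c\right)$ ($k{\left(D,c \right)} = \left(D + c\right) D = D \left(D + c\right)$)
$k{\left(h{\left(-1 \right)},X{\left(5 \right)} \right)} \left(-15\right) 26 = \left(-2 + 2 \left(-1\right)^{2}\right) \left(\left(-2 + 2 \left(-1\right)^{2}\right) + 5\right) \left(-15\right) 26 = \left(-2 + 2 \cdot 1\right) \left(\left(-2 + 2 \cdot 1\right) + 5\right) \left(-15\right) 26 = \left(-2 + 2\right) \left(\left(-2 + 2\right) + 5\right) \left(-15\right) 26 = 0 \left(0 + 5\right) \left(-15\right) 26 = 0 \cdot 5 \left(-15\right) 26 = 0 \left(-15\right) 26 = 0 \cdot 26 = 0$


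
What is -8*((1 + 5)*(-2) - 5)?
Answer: 136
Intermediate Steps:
-8*((1 + 5)*(-2) - 5) = -8*(6*(-2) - 5) = -8*(-12 - 5) = -8*(-17) = 136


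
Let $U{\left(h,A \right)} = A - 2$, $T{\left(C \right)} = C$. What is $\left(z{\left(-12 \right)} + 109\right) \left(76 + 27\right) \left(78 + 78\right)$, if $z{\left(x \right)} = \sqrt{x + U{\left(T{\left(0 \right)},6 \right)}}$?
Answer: $1751412 + 32136 i \sqrt{2} \approx 1.7514 \cdot 10^{6} + 45447.0 i$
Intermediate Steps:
$U{\left(h,A \right)} = -2 + A$ ($U{\left(h,A \right)} = A - 2 = -2 + A$)
$z{\left(x \right)} = \sqrt{4 + x}$ ($z{\left(x \right)} = \sqrt{x + \left(-2 + 6\right)} = \sqrt{x + 4} = \sqrt{4 + x}$)
$\left(z{\left(-12 \right)} + 109\right) \left(76 + 27\right) \left(78 + 78\right) = \left(\sqrt{4 - 12} + 109\right) \left(76 + 27\right) \left(78 + 78\right) = \left(\sqrt{-8} + 109\right) 103 \cdot 156 = \left(2 i \sqrt{2} + 109\right) 16068 = \left(109 + 2 i \sqrt{2}\right) 16068 = 1751412 + 32136 i \sqrt{2}$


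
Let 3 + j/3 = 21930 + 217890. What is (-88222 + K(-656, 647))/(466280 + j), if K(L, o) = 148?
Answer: -88074/1185731 ≈ -0.074278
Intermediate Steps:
j = 719451 (j = -9 + 3*(21930 + 217890) = -9 + 3*239820 = -9 + 719460 = 719451)
(-88222 + K(-656, 647))/(466280 + j) = (-88222 + 148)/(466280 + 719451) = -88074/1185731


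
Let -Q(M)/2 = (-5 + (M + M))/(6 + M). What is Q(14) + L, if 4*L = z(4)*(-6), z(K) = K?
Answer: -83/10 ≈ -8.3000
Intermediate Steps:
Q(M) = -2*(-5 + 2*M)/(6 + M) (Q(M) = -2*(-5 + (M + M))/(6 + M) = -2*(-5 + 2*M)/(6 + M))
L = -6 (L = (4*(-6))/4 = (¼)*(-24) = -6)
Q(14) + L = 2*(5 - 2*14)/(6 + 14) - 6 = 2*(5 - 28)/20 - 6 = 2*(1/20)*(-23) - 6 = -23/10 - 6 = -83/10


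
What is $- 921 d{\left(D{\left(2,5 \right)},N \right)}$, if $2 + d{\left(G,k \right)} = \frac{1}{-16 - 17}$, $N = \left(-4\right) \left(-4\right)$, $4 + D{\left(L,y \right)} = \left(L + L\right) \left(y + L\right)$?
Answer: $\frac{20569}{11} \approx 1869.9$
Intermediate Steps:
$D{\left(L,y \right)} = -4 + 2 L \left(L + y\right)$ ($D{\left(L,y \right)} = -4 + \left(L + L\right) \left(y + L\right) = -4 + 2 L \left(L + y\right)$)
$N = 16$
$d{\left(G,k \right)} = - \frac{67}{33}$ ($d{\left(G,k \right)} = -2 + \frac{1}{-16 - 17} = -2 + \frac{1}{-33} = -2 - \frac{1}{33} = - \frac{67}{33}$)
$- 921 d{\left(D{\left(2,5 \right)},N \right)} = \left(-921\right) \left(- \frac{67}{33}\right) = \frac{20569}{11}$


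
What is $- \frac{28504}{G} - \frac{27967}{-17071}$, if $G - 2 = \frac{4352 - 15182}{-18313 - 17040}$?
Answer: $- \frac{307146411115}{24855376} \approx -12357.0$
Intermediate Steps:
$G = \frac{81536}{35353}$ ($G = 2 + \frac{4352 - 15182}{-18313 - 17040} = 2 - \frac{10830}{-35353} = 2 - - \frac{10830}{35353} = 2 + \frac{10830}{35353} = \frac{81536}{35353} \approx 2.3063$)
$- \frac{28504}{G} - \frac{27967}{-17071} = - \frac{28504}{\frac{81536}{35353}} - \frac{27967}{-17071} = \left(-28504\right) \frac{35353}{81536} - - \frac{27967}{17071} = - \frac{17994677}{1456} + \frac{27967}{17071} = - \frac{307146411115}{24855376}$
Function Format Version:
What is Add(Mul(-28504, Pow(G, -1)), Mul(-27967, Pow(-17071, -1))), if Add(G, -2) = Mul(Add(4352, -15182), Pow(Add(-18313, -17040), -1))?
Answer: Rational(-307146411115, 24855376) ≈ -12357.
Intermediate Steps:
G = Rational(81536, 35353) (G = Add(2, Mul(Add(4352, -15182), Pow(Add(-18313, -17040), -1))) = Add(2, Mul(-10830, Pow(-35353, -1))) = Add(2, Mul(-10830, Rational(-1, 35353))) = Add(2, Rational(10830, 35353)) = Rational(81536, 35353) ≈ 2.3063)
Add(Mul(-28504, Pow(G, -1)), Mul(-27967, Pow(-17071, -1))) = Add(Mul(-28504, Pow(Rational(81536, 35353), -1)), Mul(-27967, Pow(-17071, -1))) = Add(Mul(-28504, Rational(35353, 81536)), Mul(-27967, Rational(-1, 17071))) = Add(Rational(-17994677, 1456), Rational(27967, 17071)) = Rational(-307146411115, 24855376)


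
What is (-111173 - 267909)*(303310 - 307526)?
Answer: 1598209712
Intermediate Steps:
(-111173 - 267909)*(303310 - 307526) = -379082*(-4216) = 1598209712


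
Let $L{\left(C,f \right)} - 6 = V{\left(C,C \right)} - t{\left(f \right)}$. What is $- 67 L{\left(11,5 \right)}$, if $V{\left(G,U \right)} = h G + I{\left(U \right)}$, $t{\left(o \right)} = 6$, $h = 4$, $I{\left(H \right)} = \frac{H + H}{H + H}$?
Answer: $-3015$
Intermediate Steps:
$I{\left(H \right)} = 1$ ($I{\left(H \right)} = \frac{2 H}{2 H} = 2 H \frac{1}{2 H} = 1$)
$V{\left(G,U \right)} = 1 + 4 G$ ($V{\left(G,U \right)} = 4 G + 1 = 1 + 4 G$)
$L{\left(C,f \right)} = 1 + 4 C$ ($L{\left(C,f \right)} = 6 + \left(\left(1 + 4 C\right) - 6\right) = 6 + \left(-5 + 4 C\right) = 1 + 4 C$)
$- 67 L{\left(11,5 \right)} = - 67 \left(1 + 4 \cdot 11\right) = - 67 \left(1 + 44\right) = \left(-67\right) 45 = -3015$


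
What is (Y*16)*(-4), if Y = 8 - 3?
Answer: -320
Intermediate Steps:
Y = 5
(Y*16)*(-4) = (5*16)*(-4) = 80*(-4) = -320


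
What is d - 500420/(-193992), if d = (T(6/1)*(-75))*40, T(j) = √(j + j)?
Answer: 125105/48498 - 6000*√3 ≈ -10390.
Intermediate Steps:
T(j) = √2*√j (T(j) = √(2*j) = √2*√j)
d = -6000*√3 (d = ((√2*√(6/1))*(-75))*40 = ((√2*√(6*1))*(-75))*40 = ((√2*√6)*(-75))*40 = ((2*√3)*(-75))*40 = -150*√3*40 = -6000*√3 ≈ -10392.)
d - 500420/(-193992) = -6000*√3 - 500420/(-193992) = -6000*√3 - 500420*(-1)/193992 = -6000*√3 - 1*(-125105/48498) = -6000*√3 + 125105/48498 = 125105/48498 - 6000*√3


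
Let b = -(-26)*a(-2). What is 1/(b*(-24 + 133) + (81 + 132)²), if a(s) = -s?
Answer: 1/51037 ≈ 1.9594e-5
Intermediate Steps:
b = 52 (b = -(-26)*(-1*(-2)) = -(-26)*2 = -1*(-52) = 52)
1/(b*(-24 + 133) + (81 + 132)²) = 1/(52*(-24 + 133) + (81 + 132)²) = 1/(52*109 + 213²) = 1/(5668 + 45369) = 1/51037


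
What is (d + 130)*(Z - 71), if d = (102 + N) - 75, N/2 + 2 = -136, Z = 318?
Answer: -29393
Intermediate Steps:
N = -276 (N = -4 + 2*(-136) = -4 - 272 = -276)
d = -249 (d = (102 - 276) - 75 = -174 - 75 = -249)
(d + 130)*(Z - 71) = (-249 + 130)*(318 - 71) = -119*247 = -29393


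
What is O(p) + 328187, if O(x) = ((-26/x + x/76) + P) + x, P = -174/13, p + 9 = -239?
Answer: 10043609015/30628 ≈ 3.2792e+5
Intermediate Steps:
p = -248 (p = -9 - 239 = -248)
P = -174/13 (P = -174*1/13 = -174/13 ≈ -13.385)
O(x) = -174/13 - 26/x + 77*x/76 (O(x) = ((-26/x + x/76) - 174/13) + x = (-174/13 - 26/x + x/76) + x = -174/13 - 26/x + 77*x/76)
O(p) + 328187 = (1/988)*(-25688 - 248*(-13224 + 1001*(-248)))/(-248) + 328187 = (1/988)*(-1/248)*(-25688 - 248*(-13224 - 248248)) + 328187 = (1/988)*(-1/248)*(-25688 - 248*(-261472)) + 328187 = (1/988)*(-1/248)*(-25688 + 64845056) + 328187 = (1/988)*(-1/248)*64819368 + 328187 = -8102421/30628 + 328187 = 10043609015/30628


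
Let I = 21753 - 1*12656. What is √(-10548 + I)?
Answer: I*√1451 ≈ 38.092*I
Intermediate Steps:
I = 9097 (I = 21753 - 12656 = 9097)
√(-10548 + I) = √(-10548 + 9097) = √(-1451) = I*√1451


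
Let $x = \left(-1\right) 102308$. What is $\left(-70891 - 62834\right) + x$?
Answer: $-236033$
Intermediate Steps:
$x = -102308$
$\left(-70891 - 62834\right) + x = \left(-70891 - 62834\right) - 102308 = -133725 - 102308 = -236033$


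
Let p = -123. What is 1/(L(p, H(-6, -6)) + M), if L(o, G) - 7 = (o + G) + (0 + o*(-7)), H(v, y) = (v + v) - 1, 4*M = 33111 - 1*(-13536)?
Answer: 4/49575 ≈ 8.0686e-5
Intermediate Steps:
M = 46647/4 (M = (33111 - 1*(-13536))/4 = (33111 + 13536)/4 = (1/4)*46647 = 46647/4 ≈ 11662.)
H(v, y) = -1 + 2*v (H(v, y) = 2*v - 1 = -1 + 2*v)
L(o, G) = 7 + G - 6*o (L(o, G) = 7 + ((o + G) + (0 + o*(-7))) = 7 + ((G + o) + (0 - 7*o)) = 7 + ((G + o) - 7*o) = 7 + (G - 6*o) = 7 + G - 6*o)
1/(L(p, H(-6, -6)) + M) = 1/((7 + (-1 + 2*(-6)) - 6*(-123)) + 46647/4) = 1/((7 + (-1 - 12) + 738) + 46647/4) = 1/((7 - 13 + 738) + 46647/4) = 1/(732 + 46647/4) = 1/(49575/4) = 4/49575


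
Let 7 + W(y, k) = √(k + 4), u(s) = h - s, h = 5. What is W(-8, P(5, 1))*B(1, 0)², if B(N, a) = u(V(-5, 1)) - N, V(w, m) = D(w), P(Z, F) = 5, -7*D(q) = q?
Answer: -2116/49 ≈ -43.184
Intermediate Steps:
D(q) = -q/7
V(w, m) = -w/7
u(s) = 5 - s
B(N, a) = 30/7 - N (B(N, a) = (5 - (-1)*(-5)/7) - N = (5 - 1*5/7) - N = (5 - 5/7) - N = 30/7 - N)
W(y, k) = -7 + √(4 + k) (W(y, k) = -7 + √(k + 4) = -7 + √(4 + k))
W(-8, P(5, 1))*B(1, 0)² = (-7 + √(4 + 5))*(30/7 - 1*1)² = (-7 + √9)*(30/7 - 1)² = (-7 + 3)*(23/7)² = -4*529/49 = -2116/49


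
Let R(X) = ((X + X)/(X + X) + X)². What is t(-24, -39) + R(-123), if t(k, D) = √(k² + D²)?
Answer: 14884 + 3*√233 ≈ 14930.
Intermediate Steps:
t(k, D) = √(D² + k²)
R(X) = (1 + X)² (R(X) = ((2*X)/((2*X)) + X)² = ((2*X)*(1/(2*X)) + X)² = (1 + X)²)
t(-24, -39) + R(-123) = √((-39)² + (-24)²) + (1 - 123)² = √(1521 + 576) + (-122)² = √2097 + 14884 = 3*√233 + 14884 = 14884 + 3*√233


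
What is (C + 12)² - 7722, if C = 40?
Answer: -5018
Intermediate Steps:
(C + 12)² - 7722 = (40 + 12)² - 7722 = 52² - 7722 = 2704 - 7722 = -5018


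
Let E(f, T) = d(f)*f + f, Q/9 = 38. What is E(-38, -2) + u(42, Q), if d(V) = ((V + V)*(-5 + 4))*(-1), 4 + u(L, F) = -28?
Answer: 2818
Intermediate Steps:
Q = 342 (Q = 9*38 = 342)
u(L, F) = -32 (u(L, F) = -4 - 28 = -32)
d(V) = 2*V (d(V) = ((2*V)*(-1))*(-1) = -2*V*(-1) = 2*V)
E(f, T) = f + 2*f**2 (E(f, T) = (2*f)*f + f = 2*f**2 + f = f + 2*f**2)
E(-38, -2) + u(42, Q) = -38*(1 + 2*(-38)) - 32 = -38*(1 - 76) - 32 = -38*(-75) - 32 = 2850 - 32 = 2818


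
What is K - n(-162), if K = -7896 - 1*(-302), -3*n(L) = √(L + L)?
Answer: -7594 + 6*I ≈ -7594.0 + 6.0*I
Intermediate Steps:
n(L) = -√2*√L/3 (n(L) = -√(L + L)/3 = -√2*√L/3)
K = -7594 (K = -7896 + 302 = -7594)
K - n(-162) = -7594 - (-1)*√2*√(-162)/3 = -7594 - (-1)*√2*9*I*√2/3 = -7594 - (-6)*I = -7594 + 6*I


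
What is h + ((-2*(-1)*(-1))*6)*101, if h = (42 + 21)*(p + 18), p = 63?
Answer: 3891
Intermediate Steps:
h = 5103 (h = (42 + 21)*(63 + 18) = 63*81 = 5103)
h + ((-2*(-1)*(-1))*6)*101 = 5103 + ((-2*(-1)*(-1))*6)*101 = 5103 + ((2*(-1))*6)*101 = 5103 - 2*6*101 = 5103 - 12*101 = 5103 - 1212 = 3891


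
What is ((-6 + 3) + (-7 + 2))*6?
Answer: -48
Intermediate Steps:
((-6 + 3) + (-7 + 2))*6 = (-3 - 5)*6 = -8*6 = -48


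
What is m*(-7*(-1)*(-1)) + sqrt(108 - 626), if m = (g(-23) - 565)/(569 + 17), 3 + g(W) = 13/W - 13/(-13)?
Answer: 45689/6739 + I*sqrt(518) ≈ 6.7798 + 22.76*I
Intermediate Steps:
g(W) = -2 + 13/W (g(W) = -3 + (13/W - 13/(-13)) = -3 + (13/W - 13*(-1/13)) = -3 + (13/W + 1) = -3 + (1 + 13/W) = -2 + 13/W)
m = -6527/6739 (m = ((-2 + 13/(-23)) - 565)/(569 + 17) = ((-2 + 13*(-1/23)) - 565)/586 = ((-2 - 13/23) - 565)*(1/586) = (-59/23 - 565)*(1/586) = -13054/23*1/586 = -6527/6739 ≈ -0.96854)
m*(-7*(-1)*(-1)) + sqrt(108 - 626) = -6527*(-7*(-1))*(-1)/6739 + sqrt(108 - 626) = -45689*(-1)/6739 + sqrt(-518) = -6527/6739*(-7) + I*sqrt(518) = 45689/6739 + I*sqrt(518)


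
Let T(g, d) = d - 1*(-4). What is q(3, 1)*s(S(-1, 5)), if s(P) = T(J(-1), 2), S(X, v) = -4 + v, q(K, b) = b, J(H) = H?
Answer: 6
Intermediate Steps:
T(g, d) = 4 + d (T(g, d) = d + 4 = 4 + d)
s(P) = 6 (s(P) = 4 + 2 = 6)
q(3, 1)*s(S(-1, 5)) = 1*6 = 6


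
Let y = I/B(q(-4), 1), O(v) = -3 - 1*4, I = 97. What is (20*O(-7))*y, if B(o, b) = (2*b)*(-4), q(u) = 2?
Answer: 3395/2 ≈ 1697.5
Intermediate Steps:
O(v) = -7 (O(v) = -3 - 4 = -7)
B(o, b) = -8*b
y = -97/8 (y = 97/((-8*1)) = 97/(-8) = 97*(-1/8) = -97/8 ≈ -12.125)
(20*O(-7))*y = (20*(-7))*(-97/8) = -140*(-97/8) = 3395/2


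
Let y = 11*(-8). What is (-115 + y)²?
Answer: 41209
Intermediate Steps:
y = -88
(-115 + y)² = (-115 - 88)² = (-203)² = 41209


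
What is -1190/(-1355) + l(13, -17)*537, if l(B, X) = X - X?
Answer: 238/271 ≈ 0.87823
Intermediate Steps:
l(B, X) = 0
-1190/(-1355) + l(13, -17)*537 = -1190/(-1355) + 0*537 = -1190*(-1/1355) + 0 = 238/271 + 0 = 238/271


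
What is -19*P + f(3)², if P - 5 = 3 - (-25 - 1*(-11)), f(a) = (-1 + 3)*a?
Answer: -382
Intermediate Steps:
f(a) = 2*a
P = 22 (P = 5 + (3 - (-25 - 1*(-11))) = 5 + (3 - (-25 + 11)) = 5 + (3 - 1*(-14)) = 5 + (3 + 14) = 5 + 17 = 22)
-19*P + f(3)² = -19*22 + (2*3)² = -418 + 6² = -418 + 36 = -382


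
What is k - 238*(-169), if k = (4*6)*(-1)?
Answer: 40198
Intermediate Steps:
k = -24 (k = 24*(-1) = -24)
k - 238*(-169) = -24 - 238*(-169) = -24 + 40222 = 40198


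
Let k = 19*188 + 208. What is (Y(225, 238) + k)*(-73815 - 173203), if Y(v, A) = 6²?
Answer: -942620688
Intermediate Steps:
Y(v, A) = 36
k = 3780 (k = 3572 + 208 = 3780)
(Y(225, 238) + k)*(-73815 - 173203) = (36 + 3780)*(-73815 - 173203) = 3816*(-247018) = -942620688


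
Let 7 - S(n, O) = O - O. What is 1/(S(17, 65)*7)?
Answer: 1/49 ≈ 0.020408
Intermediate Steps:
S(n, O) = 7 (S(n, O) = 7 - (O - O) = 7 - 1*0 = 7 + 0 = 7)
1/(S(17, 65)*7) = 1/(7*7) = 1/49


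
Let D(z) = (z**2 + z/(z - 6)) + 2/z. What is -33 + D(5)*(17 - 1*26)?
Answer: -1083/5 ≈ -216.60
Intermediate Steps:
D(z) = z**2 + 2/z + z/(-6 + z) (D(z) = (z**2 + z/(-6 + z)) + 2/z = z**2 + 2/z + z/(-6 + z))
-33 + D(5)*(17 - 1*26) = -33 + ((-12 + 5**2 + 5**4 - 6*5**3 + 2*5)/(5*(-6 + 5)))*(17 - 1*26) = -33 + ((1/5)*(-12 + 25 + 625 - 6*125 + 10)/(-1))*(17 - 26) = -33 + ((1/5)*(-1)*(-12 + 25 + 625 - 750 + 10))*(-9) = -33 + ((1/5)*(-1)*(-102))*(-9) = -33 + (102/5)*(-9) = -33 - 918/5 = -1083/5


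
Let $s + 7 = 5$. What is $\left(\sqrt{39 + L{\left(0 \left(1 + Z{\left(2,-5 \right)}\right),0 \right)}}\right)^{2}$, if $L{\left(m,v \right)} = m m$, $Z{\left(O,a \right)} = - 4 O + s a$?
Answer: $39$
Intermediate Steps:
$s = -2$ ($s = -7 + 5 = -2$)
$Z{\left(O,a \right)} = - 4 O - 2 a$
$L{\left(m,v \right)} = m^{2}$
$\left(\sqrt{39 + L{\left(0 \left(1 + Z{\left(2,-5 \right)}\right),0 \right)}}\right)^{2} = \left(\sqrt{39 + \left(0 \left(1 - -2\right)\right)^{2}}\right)^{2} = \left(\sqrt{39 + \left(0 \left(1 + \left(-8 + 10\right)\right)\right)^{2}}\right)^{2} = \left(\sqrt{39 + \left(0 \left(1 + 2\right)\right)^{2}}\right)^{2} = \left(\sqrt{39 + \left(0 \cdot 3\right)^{2}}\right)^{2} = \left(\sqrt{39 + 0^{2}}\right)^{2} = \left(\sqrt{39 + 0}\right)^{2} = \left(\sqrt{39}\right)^{2} = 39$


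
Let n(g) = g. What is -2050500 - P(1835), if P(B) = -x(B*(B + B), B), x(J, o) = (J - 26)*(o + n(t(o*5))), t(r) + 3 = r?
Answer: 74123754468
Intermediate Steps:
t(r) = -3 + r
x(J, o) = (-26 + J)*(-3 + 6*o) (x(J, o) = (J - 26)*(o + (-3 + o*5)) = (-26 + J)*(o + (-3 + 5*o)) = (-26 + J)*(-3 + 6*o))
P(B) = -78 - 12*B³ + 6*B² + 156*B (P(B) = -(78 - 156*B - 3*B*(B + B) + 6*(B*(B + B))*B) = -(78 - 156*B - 3*B*2*B + 6*(B*(2*B))*B) = -(78 - 156*B - 6*B² + 6*(2*B²)*B) = -(78 - 156*B - 6*B² + 12*B³) = -78 - 12*B³ + 6*B² + 156*B)
-2050500 - P(1835) = -2050500 - (-78 - 12*1835³ + 6*1835² + 156*1835) = -2050500 - (-78 - 12*6178857875 + 6*3367225 + 286260) = -2050500 - (-78 - 74146294500 + 20203350 + 286260) = -2050500 - 1*(-74125804968) = -2050500 + 74125804968 = 74123754468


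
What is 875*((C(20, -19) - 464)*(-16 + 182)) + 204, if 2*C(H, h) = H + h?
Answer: -67323171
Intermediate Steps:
C(H, h) = H/2 + h/2 (C(H, h) = (H + h)/2 = H/2 + h/2)
875*((C(20, -19) - 464)*(-16 + 182)) + 204 = 875*((((1/2)*20 + (1/2)*(-19)) - 464)*(-16 + 182)) + 204 = 875*(((10 - 19/2) - 464)*166) + 204 = 875*((1/2 - 464)*166) + 204 = 875*(-927/2*166) + 204 = 875*(-76941) + 204 = -67323375 + 204 = -67323171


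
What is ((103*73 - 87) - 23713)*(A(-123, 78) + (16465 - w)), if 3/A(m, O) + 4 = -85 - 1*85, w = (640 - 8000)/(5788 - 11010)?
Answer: -40591962087939/151438 ≈ -2.6804e+8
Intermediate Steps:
w = 3680/2611 (w = -7360/(-5222) = -7360*(-1/5222) = 3680/2611 ≈ 1.4094)
A(m, O) = -1/58 (A(m, O) = 3/(-4 + (-85 - 1*85)) = 3/(-4 + (-85 - 85)) = 3/(-4 - 170) = 3/(-174) = 3*(-1/174) = -1/58)
((103*73 - 87) - 23713)*(A(-123, 78) + (16465 - w)) = ((103*73 - 87) - 23713)*(-1/58 + (16465 - 1*3680/2611)) = ((7519 - 87) - 23713)*(-1/58 + (16465 - 3680/2611)) = (7432 - 23713)*(-1/58 + 42986435/2611) = -16281*2493210619/151438 = -40591962087939/151438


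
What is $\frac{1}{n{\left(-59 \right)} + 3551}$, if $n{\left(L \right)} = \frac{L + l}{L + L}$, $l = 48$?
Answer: $\frac{118}{419029} \approx 0.0002816$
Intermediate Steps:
$n{\left(L \right)} = \frac{48 + L}{2 L}$ ($n{\left(L \right)} = \frac{L + 48}{L + L} = \frac{48 + L}{2 L}$)
$\frac{1}{n{\left(-59 \right)} + 3551} = \frac{1}{\frac{48 - 59}{2 \left(-59\right)} + 3551} = \frac{1}{\frac{1}{2} \left(- \frac{1}{59}\right) \left(-11\right) + 3551} = \frac{1}{\frac{11}{118} + 3551} = \frac{1}{\frac{419029}{118}} = \frac{118}{419029}$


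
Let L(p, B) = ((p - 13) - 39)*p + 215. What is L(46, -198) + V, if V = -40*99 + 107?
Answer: -3914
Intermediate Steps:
V = -3853 (V = -3960 + 107 = -3853)
L(p, B) = 215 + p*(-52 + p) (L(p, B) = ((-13 + p) - 39)*p + 215 = (-52 + p)*p + 215 = p*(-52 + p) + 215 = 215 + p*(-52 + p))
L(46, -198) + V = (215 + 46² - 52*46) - 3853 = (215 + 2116 - 2392) - 3853 = -61 - 3853 = -3914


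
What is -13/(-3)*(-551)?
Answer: -7163/3 ≈ -2387.7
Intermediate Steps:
-13/(-3)*(-551) = -13*(-⅓)*(-551) = (13/3)*(-551) = -7163/3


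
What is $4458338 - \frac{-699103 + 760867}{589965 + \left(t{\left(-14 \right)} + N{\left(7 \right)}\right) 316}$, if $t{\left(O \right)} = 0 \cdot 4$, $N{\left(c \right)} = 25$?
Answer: $\frac{2665484186606}{597865} \approx 4.4583 \cdot 10^{6}$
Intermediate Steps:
$t{\left(O \right)} = 0$
$4458338 - \frac{-699103 + 760867}{589965 + \left(t{\left(-14 \right)} + N{\left(7 \right)}\right) 316} = 4458338 - \frac{-699103 + 760867}{589965 + \left(0 + 25\right) 316} = 4458338 - \frac{61764}{589965 + 25 \cdot 316} = 4458338 - \frac{61764}{589965 + 7900} = 4458338 - \frac{61764}{597865} = \frac{2665484186606}{597865}$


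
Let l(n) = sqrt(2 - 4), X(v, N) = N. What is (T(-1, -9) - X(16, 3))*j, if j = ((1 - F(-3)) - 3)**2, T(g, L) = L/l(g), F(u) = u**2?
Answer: -363 + 1089*I*sqrt(2)/2 ≈ -363.0 + 770.04*I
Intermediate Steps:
l(n) = I*sqrt(2) (l(n) = sqrt(-2) = I*sqrt(2))
T(g, L) = -I*L*sqrt(2)/2 (T(g, L) = L/((I*sqrt(2))) = L*(-I*sqrt(2)/2) = -I*L*sqrt(2)/2)
j = 121 (j = ((1 - 1*(-3)**2) - 3)**2 = ((1 - 1*9) - 3)**2 = ((1 - 9) - 3)**2 = (-8 - 3)**2 = (-11)**2 = 121)
(T(-1, -9) - X(16, 3))*j = (-1/2*I*(-9)*sqrt(2) - 1*3)*121 = (9*I*sqrt(2)/2 - 3)*121 = (-3 + 9*I*sqrt(2)/2)*121 = -363 + 1089*I*sqrt(2)/2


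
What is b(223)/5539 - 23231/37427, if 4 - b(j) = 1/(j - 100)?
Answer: -1216064150/1961454063 ≈ -0.61998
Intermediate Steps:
b(j) = 4 - 1/(-100 + j) (b(j) = 4 - 1/(j - 100) = 4 - 1/(-100 + j))
b(223)/5539 - 23231/37427 = ((-401 + 4*223)/(-100 + 223))/5539 - 23231/37427 = ((-401 + 892)/123)*(1/5539) - 23231*1/37427 = ((1/123)*491)*(1/5539) - 1787/2879 = (491/123)*(1/5539) - 1787/2879 = 491/681297 - 1787/2879 = -1216064150/1961454063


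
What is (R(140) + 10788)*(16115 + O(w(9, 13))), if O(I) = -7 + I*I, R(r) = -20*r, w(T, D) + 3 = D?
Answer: 129469504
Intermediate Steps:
w(T, D) = -3 + D
O(I) = -7 + I²
(R(140) + 10788)*(16115 + O(w(9, 13))) = (-20*140 + 10788)*(16115 + (-7 + (-3 + 13)²)) = (-2800 + 10788)*(16115 + (-7 + 10²)) = 7988*(16115 + (-7 + 100)) = 7988*(16115 + 93) = 7988*16208 = 129469504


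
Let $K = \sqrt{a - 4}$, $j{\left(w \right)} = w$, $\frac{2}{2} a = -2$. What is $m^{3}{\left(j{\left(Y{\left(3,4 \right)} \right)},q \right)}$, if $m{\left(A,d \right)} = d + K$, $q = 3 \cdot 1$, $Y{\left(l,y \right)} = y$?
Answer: $\left(3 + i \sqrt{6}\right)^{3} \approx -27.0 + 51.439 i$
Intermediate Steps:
$a = -2$
$q = 3$
$K = i \sqrt{6}$ ($K = \sqrt{-2 - 4} = \sqrt{-6} = i \sqrt{6} \approx 2.4495 i$)
$m{\left(A,d \right)} = d + i \sqrt{6}$
$m^{3}{\left(j{\left(Y{\left(3,4 \right)} \right)},q \right)} = \left(3 + i \sqrt{6}\right)^{3}$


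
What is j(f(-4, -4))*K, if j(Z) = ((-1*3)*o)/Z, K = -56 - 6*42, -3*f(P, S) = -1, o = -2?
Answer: -5544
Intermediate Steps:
f(P, S) = ⅓ (f(P, S) = -⅓*(-1) = ⅓)
K = -308 (K = -56 - 252 = -308)
j(Z) = 6/Z (j(Z) = (-1*3*(-2))/Z = (-3*(-2))/Z = 6/Z)
j(f(-4, -4))*K = (6/(⅓))*(-308) = (6*3)*(-308) = 18*(-308) = -5544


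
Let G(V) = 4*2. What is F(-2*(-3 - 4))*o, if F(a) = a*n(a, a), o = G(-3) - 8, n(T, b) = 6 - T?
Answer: 0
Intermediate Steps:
G(V) = 8
o = 0 (o = 8 - 8 = 0)
F(a) = a*(6 - a)
F(-2*(-3 - 4))*o = ((-2*(-3 - 4))*(6 - (-2)*(-3 - 4)))*0 = ((-2*(-7))*(6 - (-2)*(-7)))*0 = (14*(6 - 1*14))*0 = (14*(6 - 14))*0 = (14*(-8))*0 = -112*0 = 0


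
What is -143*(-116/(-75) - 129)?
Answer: 1366937/75 ≈ 18226.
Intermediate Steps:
-143*(-116/(-75) - 129) = -143*(-116*(-1/75) - 129) = -143*(116/75 - 129) = -143*(-9559/75) = 1366937/75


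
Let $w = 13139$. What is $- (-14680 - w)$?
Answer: $27819$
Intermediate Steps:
$- (-14680 - w) = - (-14680 - 13139) = \left(-1\right) \left(-27819\right) = 27819$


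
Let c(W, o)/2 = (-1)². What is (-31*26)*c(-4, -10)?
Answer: -1612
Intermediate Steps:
c(W, o) = 2 (c(W, o) = 2*(-1)² = 2*1 = 2)
(-31*26)*c(-4, -10) = -31*26*2 = -806*2 = -1612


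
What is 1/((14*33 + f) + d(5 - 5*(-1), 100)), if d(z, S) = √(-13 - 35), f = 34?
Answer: 31/15379 - I*√3/61516 ≈ 0.0020157 - 2.8156e-5*I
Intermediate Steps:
d(z, S) = 4*I*√3 (d(z, S) = √(-48) = 4*I*√3)
1/((14*33 + f) + d(5 - 5*(-1), 100)) = 1/((14*33 + 34) + 4*I*√3) = 1/((462 + 34) + 4*I*√3) = 1/(496 + 4*I*√3)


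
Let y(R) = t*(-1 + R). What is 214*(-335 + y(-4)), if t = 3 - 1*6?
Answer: -68480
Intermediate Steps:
t = -3 (t = 3 - 6 = -3)
y(R) = 3 - 3*R (y(R) = -3*(-1 + R) = 3 - 3*R)
214*(-335 + y(-4)) = 214*(-335 + (3 - 3*(-4))) = 214*(-335 + (3 + 12)) = 214*(-335 + 15) = 214*(-320) = -68480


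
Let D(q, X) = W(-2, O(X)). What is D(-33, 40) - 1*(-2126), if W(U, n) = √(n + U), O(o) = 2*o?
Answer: 2126 + √78 ≈ 2134.8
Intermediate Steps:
W(U, n) = √(U + n)
D(q, X) = √(-2 + 2*X)
D(-33, 40) - 1*(-2126) = √(-2 + 2*40) - 1*(-2126) = √(-2 + 80) + 2126 = √78 + 2126 = 2126 + √78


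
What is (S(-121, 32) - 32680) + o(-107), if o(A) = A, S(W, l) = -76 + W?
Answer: -32984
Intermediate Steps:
(S(-121, 32) - 32680) + o(-107) = ((-76 - 121) - 32680) - 107 = (-197 - 32680) - 107 = -32877 - 107 = -32984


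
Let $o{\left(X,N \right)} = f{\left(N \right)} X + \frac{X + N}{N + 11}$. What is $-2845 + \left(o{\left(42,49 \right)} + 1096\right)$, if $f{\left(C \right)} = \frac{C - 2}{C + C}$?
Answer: $- \frac{725483}{420} \approx -1727.3$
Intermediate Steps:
$f{\left(C \right)} = \frac{-2 + C}{2 C}$
$o{\left(X,N \right)} = \frac{N + X}{11 + N} + \frac{X \left(-2 + N\right)}{2 N}$ ($o{\left(X,N \right)} = \frac{-2 + N}{2 N} X + \frac{X + N}{N + 11} = \frac{X \left(-2 + N\right)}{2 N} + \frac{N + X}{11 + N} = \frac{N + X}{11 + N} + \frac{X \left(-2 + N\right)}{2 N}$)
$-2845 + \left(o{\left(42,49 \right)} + 1096\right) = -2845 + \left(\frac{\left(-22\right) 42 + 2 \cdot 49^{2} + 42 \cdot 49^{2} + 11 \cdot 49 \cdot 42}{2 \cdot 49 \left(11 + 49\right)} + 1096\right) = -2845 + \left(\frac{1}{2} \cdot \frac{1}{49} \cdot \frac{1}{60} \left(-924 + 2 \cdot 2401 + 42 \cdot 2401 + 22638\right) + 1096\right) = -2845 + \left(\frac{1}{2} \cdot \frac{1}{49} \cdot \frac{1}{60} \left(-924 + 4802 + 100842 + 22638\right) + 1096\right) = -2845 + \left(\frac{1}{2} \cdot \frac{1}{49} \cdot \frac{1}{60} \cdot 127358 + 1096\right) = -2845 + \left(\frac{9097}{420} + 1096\right) = -2845 + \frac{469417}{420} = - \frac{725483}{420}$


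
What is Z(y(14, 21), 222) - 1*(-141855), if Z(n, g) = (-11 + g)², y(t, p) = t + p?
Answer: 186376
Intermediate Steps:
y(t, p) = p + t
Z(y(14, 21), 222) - 1*(-141855) = (-11 + 222)² - 1*(-141855) = 211² + 141855 = 44521 + 141855 = 186376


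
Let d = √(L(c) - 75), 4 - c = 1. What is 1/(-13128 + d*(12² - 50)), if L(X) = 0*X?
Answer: -1094/14417257 - 235*I*√3/86503542 ≈ -7.5881e-5 - 4.7054e-6*I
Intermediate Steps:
c = 3 (c = 4 - 1*1 = 4 - 1 = 3)
L(X) = 0
d = 5*I*√3 (d = √(0 - 75) = √(-75) = 5*I*√3 ≈ 8.6602*I)
1/(-13128 + d*(12² - 50)) = 1/(-13128 + (5*I*√3)*(12² - 50)) = 1/(-13128 + (5*I*√3)*(144 - 50)) = 1/(-13128 + (5*I*√3)*94) = 1/(-13128 + 470*I*√3)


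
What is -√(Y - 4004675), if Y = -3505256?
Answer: -I*√7509931 ≈ -2740.4*I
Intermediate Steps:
-√(Y - 4004675) = -√(-3505256 - 4004675) = -√(-7509931) = -I*√7509931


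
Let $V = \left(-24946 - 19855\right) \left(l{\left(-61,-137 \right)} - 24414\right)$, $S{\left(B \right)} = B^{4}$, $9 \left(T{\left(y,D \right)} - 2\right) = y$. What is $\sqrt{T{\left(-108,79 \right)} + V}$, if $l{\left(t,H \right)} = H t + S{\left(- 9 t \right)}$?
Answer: $i \sqrt{4069836936677954} \approx 6.3795 \cdot 10^{7} i$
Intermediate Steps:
$T{\left(y,D \right)} = 2 + \frac{y}{9}$
$l{\left(t,H \right)} = 6561 t^{4} + H t$ ($l{\left(t,H \right)} = H t + \left(- 9 t\right)^{4} = H t + 6561 t^{4} = 6561 t^{4} + H t$)
$V = -4069836936677944$ ($V = \left(-24946 - 19855\right) \left(- 61 \left(-137 + 6561 \left(-61\right)^{3}\right) - 24414\right) = - 44801 \left(- 61 \left(-137 + 6561 \left(-226981\right)\right) - 24414\right) = - 44801 \left(- 61 \left(-137 - 1489222341\right) - 24414\right) = - 44801 \left(\left(-61\right) \left(-1489222478\right) - 24414\right) = - 44801 \left(90842571158 - 24414\right) = \left(-44801\right) 90842546744 = -4069836936677944$)
$\sqrt{T{\left(-108,79 \right)} + V} = \sqrt{\left(2 + \frac{1}{9} \left(-108\right)\right) - 4069836936677944} = \sqrt{\left(2 - 12\right) - 4069836936677944} = \sqrt{-10 - 4069836936677944} = \sqrt{-4069836936677954} = i \sqrt{4069836936677954}$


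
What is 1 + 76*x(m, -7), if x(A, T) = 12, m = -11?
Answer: 913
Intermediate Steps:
1 + 76*x(m, -7) = 1 + 76*12 = 1 + 912 = 913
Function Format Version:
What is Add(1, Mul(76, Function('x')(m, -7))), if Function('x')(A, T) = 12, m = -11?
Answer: 913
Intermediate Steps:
Add(1, Mul(76, Function('x')(m, -7))) = Add(1, Mul(76, 12)) = Add(1, 912) = 913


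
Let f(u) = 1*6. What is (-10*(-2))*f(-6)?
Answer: 120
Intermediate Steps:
f(u) = 6
(-10*(-2))*f(-6) = -10*(-2)*6 = 20*6 = 120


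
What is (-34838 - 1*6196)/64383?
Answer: -13678/21461 ≈ -0.63734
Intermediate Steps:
(-34838 - 1*6196)/64383 = (-34838 - 6196)*(1/64383) = -41034*1/64383 = -13678/21461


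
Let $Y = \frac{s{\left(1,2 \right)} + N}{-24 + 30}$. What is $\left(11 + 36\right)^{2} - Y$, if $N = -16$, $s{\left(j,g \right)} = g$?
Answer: $\frac{6634}{3} \approx 2211.3$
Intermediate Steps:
$Y = - \frac{7}{3}$ ($Y = \frac{2 - 16}{-24 + 30} = \frac{1}{6} \left(-14\right) = - \frac{7}{3} \approx -2.3333$)
$\left(11 + 36\right)^{2} - Y = \left(11 + 36\right)^{2} - - \frac{7}{3} = 47^{2} + \frac{7}{3} = 2209 + \frac{7}{3} = \frac{6634}{3}$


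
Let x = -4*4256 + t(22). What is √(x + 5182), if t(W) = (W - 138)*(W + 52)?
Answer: I*√20426 ≈ 142.92*I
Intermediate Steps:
t(W) = (-138 + W)*(52 + W)
x = -25608 (x = -4*4256 + (-7176 + 22² - 86*22) = -17024 + (-7176 + 484 - 1892) = -17024 - 8584 = -25608)
√(x + 5182) = √(-25608 + 5182) = √(-20426) = I*√20426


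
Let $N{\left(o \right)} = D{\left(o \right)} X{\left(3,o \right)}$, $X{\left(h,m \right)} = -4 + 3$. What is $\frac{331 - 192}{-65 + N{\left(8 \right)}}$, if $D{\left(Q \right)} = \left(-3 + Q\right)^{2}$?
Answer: $- \frac{139}{90} \approx -1.5444$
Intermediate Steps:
$X{\left(h,m \right)} = -1$
$N{\left(o \right)} = - \left(-3 + o\right)^{2}$ ($N{\left(o \right)} = \left(-3 + o\right)^{2} \left(-1\right) = - \left(-3 + o\right)^{2}$)
$\frac{331 - 192}{-65 + N{\left(8 \right)}} = \frac{331 - 192}{-65 - \left(-3 + 8\right)^{2}} = \frac{139}{-65 - 5^{2}} = \frac{139}{-65 - 25} = \frac{139}{-90} = 139 \left(- \frac{1}{90}\right) = - \frac{139}{90}$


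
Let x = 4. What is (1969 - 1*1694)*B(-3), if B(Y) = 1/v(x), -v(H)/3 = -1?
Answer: 275/3 ≈ 91.667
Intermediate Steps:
v(H) = 3 (v(H) = -3*(-1) = 3)
B(Y) = ⅓ (B(Y) = 1/3 = ⅓)
(1969 - 1*1694)*B(-3) = (1969 - 1*1694)*(⅓) = (1969 - 1694)*(⅓) = 275*(⅓) = 275/3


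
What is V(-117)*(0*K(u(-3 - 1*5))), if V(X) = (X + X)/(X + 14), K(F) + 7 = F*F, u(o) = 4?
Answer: 0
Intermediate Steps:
K(F) = -7 + F² (K(F) = -7 + F*F = -7 + F²)
V(X) = 2*X/(14 + X) (V(X) = (2*X)/(14 + X) = 2*X/(14 + X))
V(-117)*(0*K(u(-3 - 1*5))) = (2*(-117)/(14 - 117))*(0*(-7 + 4²)) = (2*(-117)/(-103))*(0*(-7 + 16)) = (2*(-117)*(-1/103))*(0*9) = (234/103)*0 = 0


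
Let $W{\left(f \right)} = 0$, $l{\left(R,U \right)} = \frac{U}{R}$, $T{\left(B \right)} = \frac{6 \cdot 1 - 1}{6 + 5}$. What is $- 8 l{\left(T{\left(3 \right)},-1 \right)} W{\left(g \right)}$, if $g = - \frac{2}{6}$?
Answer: $0$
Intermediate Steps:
$T{\left(B \right)} = \frac{5}{11}$ ($T{\left(B \right)} = \frac{6 - 1}{11} = 5 \cdot \frac{1}{11} = \frac{5}{11}$)
$g = - \frac{1}{3}$ ($g = \left(-2\right) \frac{1}{6} = - \frac{1}{3} \approx -0.33333$)
$- 8 l{\left(T{\left(3 \right)},-1 \right)} W{\left(g \right)} = - 8 \left(- \frac{1}{\frac{5}{11}}\right) 0 = - 8 \left(\left(-1\right) \frac{11}{5}\right) 0 = \left(-8\right) \left(- \frac{11}{5}\right) 0 = \frac{88}{5} \cdot 0 = 0$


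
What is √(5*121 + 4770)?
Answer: 5*√215 ≈ 73.314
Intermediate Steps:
√(5*121 + 4770) = √(605 + 4770) = √5375 = 5*√215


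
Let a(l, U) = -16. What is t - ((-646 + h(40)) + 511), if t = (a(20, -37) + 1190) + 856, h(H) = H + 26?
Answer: 2099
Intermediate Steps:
h(H) = 26 + H
t = 2030 (t = (-16 + 1190) + 856 = 1174 + 856 = 2030)
t - ((-646 + h(40)) + 511) = 2030 - ((-646 + (26 + 40)) + 511) = 2030 - ((-646 + 66) + 511) = 2030 - (-580 + 511) = 2030 - 1*(-69) = 2030 + 69 = 2099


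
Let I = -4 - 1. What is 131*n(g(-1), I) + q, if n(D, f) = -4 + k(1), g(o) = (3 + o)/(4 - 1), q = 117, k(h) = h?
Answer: -276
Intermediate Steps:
g(o) = 1 + o/3 (g(o) = (3 + o)/3 = (3 + o)*(1/3) = 1 + o/3)
I = -5
n(D, f) = -3 (n(D, f) = -4 + 1 = -3)
131*n(g(-1), I) + q = 131*(-3) + 117 = -393 + 117 = -276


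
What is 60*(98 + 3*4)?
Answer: 6600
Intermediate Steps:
60*(98 + 3*4) = 60*(98 + 12) = 60*110 = 6600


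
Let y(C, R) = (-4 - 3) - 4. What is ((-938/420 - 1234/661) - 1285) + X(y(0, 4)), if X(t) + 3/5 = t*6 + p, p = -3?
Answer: -5388605/3966 ≈ -1358.7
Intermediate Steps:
y(C, R) = -11 (y(C, R) = -7 - 4 = -11)
X(t) = -18/5 + 6*t (X(t) = -3/5 + (t*6 - 3) = -3/5 + (6*t - 3) = -3/5 + (-3 + 6*t) = -18/5 + 6*t)
((-938/420 - 1234/661) - 1285) + X(y(0, 4)) = ((-938/420 - 1234/661) - 1285) + (-18/5 + 6*(-11)) = ((-938*1/420 - 1234*1/661) - 1285) + (-18/5 - 66) = ((-67/30 - 1234/661) - 1285) - 348/5 = (-81307/19830 - 1285) - 348/5 = -25562857/19830 - 348/5 = -5388605/3966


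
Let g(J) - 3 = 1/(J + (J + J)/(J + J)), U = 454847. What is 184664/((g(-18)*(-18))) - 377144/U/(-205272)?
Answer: -1017732679620559/291772979325 ≈ -3488.1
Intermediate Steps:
g(J) = 3 + 1/(1 + J) (g(J) = 3 + 1/(J + (J + J)/(J + J)) = 3 + 1/(J + (2*J)/((2*J))) = 3 + 1/(J + (2*J)*(1/(2*J))) = 3 + 1/(J + 1) = 3 + 1/(1 + J))
184664/((g(-18)*(-18))) - 377144/U/(-205272) = 184664/((((4 + 3*(-18))/(1 - 18))*(-18))) - 377144/454847/(-205272) = 184664/((((4 - 54)/(-17))*(-18))) - 377144*1/454847*(-1/205272) = 184664/((-1/17*(-50)*(-18))) - 377144/454847*(-1/205272) = 184664/(((50/17)*(-18))) + 47143/11670919173 = 184664/(-900/17) + 47143/11670919173 = 184664*(-17/900) + 47143/11670919173 = -784822/225 + 47143/11670919173 = -1017732679620559/291772979325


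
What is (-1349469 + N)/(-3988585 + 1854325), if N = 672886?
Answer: 676583/2134260 ≈ 0.31701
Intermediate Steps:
(-1349469 + N)/(-3988585 + 1854325) = (-1349469 + 672886)/(-3988585 + 1854325) = -676583/(-2134260) = -676583*(-1/2134260) = 676583/2134260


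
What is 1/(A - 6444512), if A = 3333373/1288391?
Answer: -1288391/8303047926819 ≈ -1.5517e-7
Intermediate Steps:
A = 3333373/1288391 (A = 3333373*(1/1288391) = 3333373/1288391 ≈ 2.5872)
1/(A - 6444512) = 1/(3333373/1288391 - 6444512) = 1/(-8303047926819/1288391) = -1288391/8303047926819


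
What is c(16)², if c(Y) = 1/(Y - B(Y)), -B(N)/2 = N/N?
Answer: 1/324 ≈ 0.0030864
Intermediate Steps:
B(N) = -2 (B(N) = -2*N/N = -2*1 = -2)
c(Y) = 1/(2 + Y) (c(Y) = 1/(Y - 1*(-2)) = 1/(Y + 2) = 1/(2 + Y))
c(16)² = (1/(2 + 16))² = (1/18)² = 1/324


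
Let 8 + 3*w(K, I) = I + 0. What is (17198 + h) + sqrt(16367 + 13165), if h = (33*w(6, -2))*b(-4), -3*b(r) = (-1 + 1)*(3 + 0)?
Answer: 17198 + 2*sqrt(7383) ≈ 17370.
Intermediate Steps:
b(r) = 0 (b(r) = -(-1 + 1)*(3 + 0)/3 = -0*3 = -1/3*0 = 0)
w(K, I) = -8/3 + I/3 (w(K, I) = -8/3 + (I + 0)/3 = -8/3 + I/3)
h = 0 (h = (33*(-8/3 + (1/3)*(-2)))*0 = (33*(-8/3 - 2/3))*0 = (33*(-10/3))*0 = -110*0 = 0)
(17198 + h) + sqrt(16367 + 13165) = (17198 + 0) + sqrt(16367 + 13165) = 17198 + sqrt(29532) = 17198 + 2*sqrt(7383)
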